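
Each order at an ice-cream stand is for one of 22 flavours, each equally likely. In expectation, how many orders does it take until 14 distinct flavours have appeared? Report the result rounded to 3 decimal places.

With k distinct flavours already seen, the next new one arrives after an expected 22/(22-k) orders.
Sum over k = 0,...,13: E = 22/22 + 22/21 + 22/20 + ... + 22/10 + 22/9 = 21.4050.

21.405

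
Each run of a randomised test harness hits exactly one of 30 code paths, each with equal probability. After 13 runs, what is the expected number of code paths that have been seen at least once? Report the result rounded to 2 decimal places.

10.69

For each code path, P(seen in 13 runs) = 1 - (29/30)^13 = 0.356.
By linearity of expectation, E[distinct seen] = 30·(1 - (29/30)^13) = 10.693.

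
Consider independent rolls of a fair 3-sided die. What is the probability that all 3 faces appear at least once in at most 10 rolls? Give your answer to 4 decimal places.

0.9480

Let A_i be the event that face i is missing after 10 rolls. By inclusion–exclusion on the A_i,
P(all seen) = Σ_{j=0}^{3} (-1)^j C(3,j)((3-j)/3)^10
= 1.00000 - 0.05202 + 0.00005 - 0.00000
= 0.94803.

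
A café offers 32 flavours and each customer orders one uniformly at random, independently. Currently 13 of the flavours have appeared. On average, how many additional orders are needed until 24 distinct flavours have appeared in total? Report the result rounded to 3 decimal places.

26.556

From k distinct to k+1 distinct takes on average 32/(32-k) orders.
Sum over k = 13,...,23: E = 32/19 + 32/18 + 32/17 + ... + 32/10 + 32/9 = 26.5562.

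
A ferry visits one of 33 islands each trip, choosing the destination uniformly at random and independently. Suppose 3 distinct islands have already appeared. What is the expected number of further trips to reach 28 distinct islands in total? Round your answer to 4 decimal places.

From k distinct to k+1 distinct takes on average 33/(33-k) trips.
Sum over k = 3,...,27: E = 33/30 + 33/29 + 33/28 + ... + 33/7 + 33/6 = 56.48458.

56.4846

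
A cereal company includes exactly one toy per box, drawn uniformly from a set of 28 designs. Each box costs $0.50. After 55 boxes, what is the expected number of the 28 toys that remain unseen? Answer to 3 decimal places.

3.789

For each toy, P(unseen after 55) = (27/28)^55 = 0.1353.
By linearity of expectation, E[unseen] = 28·(27/28)^55 = 3.7886.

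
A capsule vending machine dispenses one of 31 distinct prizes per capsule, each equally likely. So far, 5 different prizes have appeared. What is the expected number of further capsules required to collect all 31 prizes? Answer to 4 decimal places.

With k distinct prizes already seen, the next new one takes an expected 31/(31-k) capsules.
Sum over k = 5,...,30: E = 31/26 + 31/25 + 31/24 + ... + 31/2 + 31/1 = 119.48701.

119.4870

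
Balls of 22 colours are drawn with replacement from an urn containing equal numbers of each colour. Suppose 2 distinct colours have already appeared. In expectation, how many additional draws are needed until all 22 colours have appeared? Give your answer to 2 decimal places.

From k distinct to k+1 distinct takes on average 22/(22-k) draws.
Sum over k = 2,...,21: E = 22/20 + 22/19 + 22/18 + ... + 22/2 + 22/1 = 79.150.

79.15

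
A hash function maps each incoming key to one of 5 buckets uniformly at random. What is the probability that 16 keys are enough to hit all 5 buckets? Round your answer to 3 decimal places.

0.862

Let A_i be the event that bucket i is missing after 16 keys. By inclusion–exclusion on the A_i,
P(all seen) = Σ_{j=0}^{5} (-1)^j C(5,j)((5-j)/5)^16
= 1.0000 - 0.1407 + 0.0028 - 0.0000 + 0.0000 - 0.0000
= 0.8621.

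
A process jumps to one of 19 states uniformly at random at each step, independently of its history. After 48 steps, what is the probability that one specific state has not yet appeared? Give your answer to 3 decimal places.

Each step misses the fixed state with probability (19-1)/19 = 18/19, independently.
P(still missing after 48) = (18/19)^48 = 0.0746.

0.075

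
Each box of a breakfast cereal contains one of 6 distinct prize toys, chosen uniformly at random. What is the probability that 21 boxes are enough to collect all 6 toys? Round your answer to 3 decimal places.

Let A_i be the event that toy i is missing after 21 boxes. By inclusion–exclusion on the A_i,
P(all seen) = Σ_{j=0}^{6} (-1)^j C(6,j)((6-j)/6)^21
= 1.0000 - 0.1304 + 0.0030 - 0.0000 + 0.0000 - 0.0000 + 0.0000
= 0.8726.

0.873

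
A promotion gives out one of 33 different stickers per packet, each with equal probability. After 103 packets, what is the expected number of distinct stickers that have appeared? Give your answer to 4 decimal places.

31.6132

For each sticker, P(seen in 103 packets) = 1 - (32/33)^103 = 0.95797.
By linearity of expectation, E[distinct seen] = 33·(1 - (32/33)^103) = 31.61316.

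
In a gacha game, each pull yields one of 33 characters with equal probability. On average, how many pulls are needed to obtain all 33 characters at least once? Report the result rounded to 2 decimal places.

134.93

Split into phases: going from k distinct to k+1 distinct takes on average 33/(33-k) pulls.
E[T] = 33/33 + 33/32 + 33/31 + ... + 33/2 + 33/1 = 33·H_{33}.
H_{33} = 4.089, so E[T] = 134.930.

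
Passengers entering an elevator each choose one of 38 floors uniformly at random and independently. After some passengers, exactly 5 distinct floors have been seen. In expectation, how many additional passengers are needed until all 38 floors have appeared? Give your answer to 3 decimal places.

With k distinct floors already seen, the next new one takes an expected 38/(38-k) passengers.
Sum over k = 5,...,37: E = 38/33 + 38/32 + 38/31 + ... + 38/2 + 38/1 = 155.3743.

155.374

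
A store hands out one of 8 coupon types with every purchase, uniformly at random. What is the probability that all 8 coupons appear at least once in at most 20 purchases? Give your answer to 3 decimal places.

0.531

Let A_i be the event that coupon i is missing after 20 purchases. By inclusion–exclusion on the A_i,
P(all seen) = Σ_{j=0}^{8} (-1)^j C(8,j)((8-j)/8)^20
= 1.0000 - 0.5537 + 0.0888 - 0.0046 + 0.0001 - 0.0000 + 0.0000 - 0.0000 + 0.0000
= 0.5306.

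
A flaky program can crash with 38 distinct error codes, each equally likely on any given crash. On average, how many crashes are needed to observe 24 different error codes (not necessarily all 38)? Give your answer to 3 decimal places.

37.101

Going from k to k+1 distinct takes a geometric number of crashes with mean 38/(38-k).
Sum over k = 0,...,23: E = 38/38 + 38/37 + 38/36 + ... + 38/16 + 38/15 = 37.1009.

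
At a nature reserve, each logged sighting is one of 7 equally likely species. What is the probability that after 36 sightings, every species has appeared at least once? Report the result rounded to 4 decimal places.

0.9729

By inclusion–exclusion over which species are missing,
P(all seen) = Σ_{j=0}^{7} (-1)^j C(7,j)((7-j)/7)^36
= 1.00000 - 0.02723 + 0.00012 - 0.00000 + 0.00000 - 0.00000 + 0.00000 - 0.00000
= 0.97289.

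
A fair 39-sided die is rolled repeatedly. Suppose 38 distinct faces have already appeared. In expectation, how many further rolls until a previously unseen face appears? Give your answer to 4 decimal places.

39.0000

Each roll yields a new face with probability (39-38)/39 = 1/39, so the wait is geometric with mean 39/1.
E = 39/1 = 39.00000.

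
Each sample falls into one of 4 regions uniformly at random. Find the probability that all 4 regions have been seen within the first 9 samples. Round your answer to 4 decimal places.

Let A_i be the event that region i is missing after 9 samples. By inclusion–exclusion on the A_i,
P(all seen) = Σ_{j=0}^{4} (-1)^j C(4,j)((4-j)/4)^9
= 1.00000 - 0.30034 + 0.01172 - 0.00002 + 0.00000
= 0.71136.

0.7114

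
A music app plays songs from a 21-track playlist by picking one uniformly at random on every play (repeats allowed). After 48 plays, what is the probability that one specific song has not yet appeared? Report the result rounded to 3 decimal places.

0.096

Each play misses the fixed song with probability (21-1)/21 = 20/21, independently.
P(still missing after 48) = (20/21)^48 = 0.0961.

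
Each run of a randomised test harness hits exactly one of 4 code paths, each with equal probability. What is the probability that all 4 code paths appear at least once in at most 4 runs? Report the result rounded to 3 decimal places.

Let A_i be the event that code path i is missing after 4 runs. By inclusion–exclusion on the A_i,
P(all seen) = Σ_{j=0}^{4} (-1)^j C(4,j)((4-j)/4)^4
= 1.0000 - 1.2656 + 0.3750 - 0.0156 + 0.0000
= 0.0938.

0.094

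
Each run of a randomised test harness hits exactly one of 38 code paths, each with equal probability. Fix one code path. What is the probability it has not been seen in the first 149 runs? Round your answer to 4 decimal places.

0.0188

On each run the fixed code path fails to appear with probability 37/38.
P(still missing after 149) = (37/38)^149 = 0.01881.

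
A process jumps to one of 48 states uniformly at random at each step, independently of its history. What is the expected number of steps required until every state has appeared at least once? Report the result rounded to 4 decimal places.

214.0223

Split into phases: going from k distinct to k+1 distinct takes on average 48/(48-k) steps.
E[T] = 48/48 + 48/47 + 48/46 + ... + 48/2 + 48/1 = 48·H_{48}.
H_{48} = 4.45880, so E[T] = 214.02226.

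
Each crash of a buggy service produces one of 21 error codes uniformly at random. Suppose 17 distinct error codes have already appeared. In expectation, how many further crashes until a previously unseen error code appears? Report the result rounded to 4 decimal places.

5.2500

The number of crashes until the next new error code is geometric with success probability 4/21, so its mean is 21/4.
E = 21/4 = 5.25000.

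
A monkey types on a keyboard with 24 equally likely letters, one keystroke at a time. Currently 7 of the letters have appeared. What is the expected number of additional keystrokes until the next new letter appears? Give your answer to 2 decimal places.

The number of keystrokes until the next new letter is geometric with success probability 17/24, so its mean is 24/17.
E = 24/17 = 1.412.

1.41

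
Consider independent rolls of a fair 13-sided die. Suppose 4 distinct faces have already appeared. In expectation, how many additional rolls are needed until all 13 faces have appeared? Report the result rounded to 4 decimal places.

With k distinct faces already seen, the next new one takes an expected 13/(13-k) rolls.
Sum over k = 4,...,12: E = 13/9 + 13/8 + 13/7 + ... + 13/2 + 13/1 = 36.77659.

36.7766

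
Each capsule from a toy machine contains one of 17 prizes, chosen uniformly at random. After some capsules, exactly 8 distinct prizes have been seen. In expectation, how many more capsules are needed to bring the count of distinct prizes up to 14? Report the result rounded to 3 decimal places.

The wait to go from k to k+1 distinct prizes is geometric with mean 17/(17-k).
Sum over k = 8,...,13: E = 17/9 + 17/8 + 17/7 + 17/6 + 17/5 + 17/4 = 16.9258.

16.926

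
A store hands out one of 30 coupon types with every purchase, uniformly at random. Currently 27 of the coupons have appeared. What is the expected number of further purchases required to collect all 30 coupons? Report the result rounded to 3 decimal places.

With k distinct coupons already seen, the next new one takes an expected 30/(30-k) purchases.
Sum over k = 27,...,29: E = 30/3 + 30/2 + 30/1 = 55.0000.

55.000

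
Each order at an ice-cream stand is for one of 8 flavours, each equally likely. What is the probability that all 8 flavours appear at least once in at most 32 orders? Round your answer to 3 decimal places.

By inclusion–exclusion over which flavours are missing,
P(all seen) = Σ_{j=0}^{8} (-1)^j C(8,j)((8-j)/8)^32
= 1.0000 - 0.1115 + 0.0028 - 0.0000 + 0.0000 - 0.0000 + 0.0000 - 0.0000 + 0.0000
= 0.8913.

0.891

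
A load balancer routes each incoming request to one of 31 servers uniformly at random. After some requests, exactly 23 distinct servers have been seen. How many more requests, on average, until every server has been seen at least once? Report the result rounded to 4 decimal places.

84.2536

With k distinct servers already seen, the next new one takes an expected 31/(31-k) requests.
Sum over k = 23,...,30: E = 31/8 + 31/7 + 31/6 + ... + 31/2 + 31/1 = 84.25357.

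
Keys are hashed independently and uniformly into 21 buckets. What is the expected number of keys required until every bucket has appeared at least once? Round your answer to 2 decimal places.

Split into phases: going from k distinct to k+1 distinct takes on average 21/(21-k) keys.
E[T] = 21/21 + 21/20 + 21/19 + ... + 21/2 + 21/1 = 21·H_{21}.
H_{21} = 3.645, so E[T] = 76.553.

76.55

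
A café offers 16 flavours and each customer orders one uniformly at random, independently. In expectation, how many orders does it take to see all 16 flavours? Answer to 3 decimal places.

Split into phases: going from k distinct to k+1 distinct takes on average 16/(16-k) orders.
E[T] = 16/16 + 16/15 + 16/14 + ... + 16/2 + 16/1 = 16·H_{16}.
H_{16} = 3.3807, so E[T] = 54.0917.

54.092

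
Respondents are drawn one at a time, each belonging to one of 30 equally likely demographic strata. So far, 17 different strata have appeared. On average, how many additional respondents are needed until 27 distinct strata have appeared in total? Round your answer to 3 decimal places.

From k distinct to k+1 distinct takes on average 30/(30-k) respondents.
Sum over k = 17,...,26: E = 30/13 + 30/12 + 30/11 + ... + 30/5 + 30/4 = 40.4040.

40.404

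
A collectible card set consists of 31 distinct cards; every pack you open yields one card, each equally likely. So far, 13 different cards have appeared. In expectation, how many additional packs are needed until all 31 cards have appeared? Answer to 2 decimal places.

108.35

From k distinct to k+1 distinct takes on average 31/(31-k) packs.
Sum over k = 13,...,30: E = 31/18 + 31/17 + 31/16 + ... + 31/2 + 31/1 = 108.348.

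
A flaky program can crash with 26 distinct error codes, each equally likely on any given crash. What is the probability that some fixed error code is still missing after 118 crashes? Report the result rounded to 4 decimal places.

Each crash misses the fixed error code with probability (26-1)/26 = 25/26, independently.
P(still missing after 118) = (25/26)^118 = 0.00977.

0.0098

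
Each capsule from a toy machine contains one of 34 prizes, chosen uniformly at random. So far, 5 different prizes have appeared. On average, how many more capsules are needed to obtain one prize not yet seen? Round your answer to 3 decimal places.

Each capsule yields a new prize with probability (34-5)/34 = 29/34, so the wait is geometric with mean 34/29.
E = 34/29 = 1.1724.

1.172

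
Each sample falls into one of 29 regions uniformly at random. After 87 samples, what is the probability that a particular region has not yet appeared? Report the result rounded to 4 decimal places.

0.0472

Each sample misses the fixed region with probability (29-1)/29 = 28/29, independently.
P(still missing after 87) = (28/29)^87 = 0.04722.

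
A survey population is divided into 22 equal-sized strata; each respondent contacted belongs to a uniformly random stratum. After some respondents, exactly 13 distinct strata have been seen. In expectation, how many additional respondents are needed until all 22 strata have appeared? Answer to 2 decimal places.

From k distinct to k+1 distinct takes on average 22/(22-k) respondents.
Sum over k = 13,...,21: E = 22/9 + 22/8 + 22/7 + ... + 22/2 + 22/1 = 62.237.

62.24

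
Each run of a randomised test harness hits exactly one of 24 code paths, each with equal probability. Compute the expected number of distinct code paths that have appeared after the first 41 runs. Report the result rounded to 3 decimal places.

19.808

For each code path, P(seen in 41 runs) = 1 - (23/24)^41 = 0.8253.
By linearity of expectation, E[distinct seen] = 24·(1 - (23/24)^41) = 19.8083.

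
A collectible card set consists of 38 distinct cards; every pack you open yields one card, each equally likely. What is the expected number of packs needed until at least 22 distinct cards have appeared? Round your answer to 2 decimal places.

32.19

With k distinct cards already seen, the next new one arrives after an expected 38/(38-k) packs.
Sum over k = 0,...,21: E = 38/38 + 38/37 + 38/36 + ... + 38/18 + 38/17 = 32.193.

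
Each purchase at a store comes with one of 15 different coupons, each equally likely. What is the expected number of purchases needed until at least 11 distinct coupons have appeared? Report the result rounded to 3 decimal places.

With k distinct coupons already seen, the next new one arrives after an expected 15/(15-k) purchases.
Sum over k = 0,...,10: E = 15/15 + 15/14 + 15/13 + ... + 15/6 + 15/5 = 18.5234.

18.523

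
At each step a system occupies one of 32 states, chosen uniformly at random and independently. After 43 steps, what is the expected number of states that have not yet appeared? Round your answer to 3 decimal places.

8.171

For each state, P(unseen after 43) = (31/32)^43 = 0.2553.
By linearity of expectation, E[unseen] = 32·(31/32)^43 = 8.1706.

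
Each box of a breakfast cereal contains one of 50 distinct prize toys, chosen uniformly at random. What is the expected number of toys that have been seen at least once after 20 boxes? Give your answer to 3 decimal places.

16.620

For each toy, P(seen in 20 boxes) = 1 - (49/50)^20 = 0.3324.
By linearity of expectation, E[distinct seen] = 50·(1 - (49/50)^20) = 16.6196.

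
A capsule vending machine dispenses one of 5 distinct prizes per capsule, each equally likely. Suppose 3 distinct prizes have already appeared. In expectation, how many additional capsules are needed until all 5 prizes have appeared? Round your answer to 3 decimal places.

7.500

From k distinct to k+1 distinct takes on average 5/(5-k) capsules.
Sum over k = 3,...,4: E = 5/2 + 5/1 = 7.5000.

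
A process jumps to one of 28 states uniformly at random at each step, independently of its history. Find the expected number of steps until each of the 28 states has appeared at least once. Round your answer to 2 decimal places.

Split into phases: going from k distinct to k+1 distinct takes on average 28/(28-k) steps.
E[T] = 28/28 + 28/27 + 28/26 + ... + 28/2 + 28/1 = 28·H_{28}.
H_{28} = 3.927, so E[T] = 109.961.

109.96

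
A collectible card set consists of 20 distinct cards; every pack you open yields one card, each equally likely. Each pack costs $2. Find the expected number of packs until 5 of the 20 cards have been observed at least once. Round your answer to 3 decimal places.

5.590

Going from k to k+1 distinct takes a geometric number of packs with mean 20/(20-k).
Sum over k = 0,...,4: E = 20/20 + 20/19 + 20/18 + 20/17 + 20/16 = 5.5902.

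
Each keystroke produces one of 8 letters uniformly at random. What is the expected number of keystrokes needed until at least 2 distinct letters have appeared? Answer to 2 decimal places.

2.14

Going from k to k+1 distinct takes a geometric number of keystrokes with mean 8/(8-k).
Sum over k = 0,...,1: E = 8/8 + 8/7 = 2.143.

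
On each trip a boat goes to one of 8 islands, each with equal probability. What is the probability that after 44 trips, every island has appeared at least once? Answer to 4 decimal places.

By inclusion–exclusion over which islands are missing,
P(all seen) = Σ_{j=0}^{8} (-1)^j C(8,j)((8-j)/8)^44
= 1.00000 - 0.02246 + 0.00009 - 0.00000 + 0.00000 - 0.00000 + 0.00000 - 0.00000 + 0.00000
= 0.97763.

0.9776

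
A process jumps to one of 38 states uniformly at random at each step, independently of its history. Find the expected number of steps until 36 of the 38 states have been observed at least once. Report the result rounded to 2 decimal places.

103.66

Going from k to k+1 distinct takes a geometric number of steps with mean 38/(38-k).
Sum over k = 0,...,35: E = 38/38 + 38/37 + 38/36 + ... + 38/4 + 38/3 = 103.660.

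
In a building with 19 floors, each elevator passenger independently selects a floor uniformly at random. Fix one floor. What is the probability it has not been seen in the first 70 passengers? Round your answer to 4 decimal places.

Each passenger misses the fixed floor with probability (19-1)/19 = 18/19, independently.
P(still missing after 70) = (18/19)^70 = 0.02272.

0.0227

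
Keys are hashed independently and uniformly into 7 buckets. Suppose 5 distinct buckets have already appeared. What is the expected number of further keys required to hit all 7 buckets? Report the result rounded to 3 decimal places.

10.500

From k distinct to k+1 distinct takes on average 7/(7-k) keys.
Sum over k = 5,...,6: E = 7/2 + 7/1 = 10.5000.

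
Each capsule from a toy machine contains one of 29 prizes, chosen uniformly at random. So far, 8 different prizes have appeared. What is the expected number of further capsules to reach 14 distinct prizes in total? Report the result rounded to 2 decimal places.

9.49

The wait to go from k to k+1 distinct prizes is geometric with mean 29/(29-k).
Sum over k = 8,...,13: E = 29/21 + 29/20 + 29/19 + 29/18 + 29/17 + 29/16 = 9.487.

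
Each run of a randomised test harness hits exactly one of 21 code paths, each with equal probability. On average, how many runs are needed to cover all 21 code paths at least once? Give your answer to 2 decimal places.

76.55

The wait to go from k to k+1 distinct code paths is geometric with mean 21/(21-k).
E[T] = 21/21 + 21/20 + 21/19 + ... + 21/2 + 21/1 = 21·H_{21}.
H_{21} = 3.645, so E[T] = 76.553.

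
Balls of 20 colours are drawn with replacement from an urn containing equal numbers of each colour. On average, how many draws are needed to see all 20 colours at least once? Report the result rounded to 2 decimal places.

After k distinct colours have appeared, the next draw gives a new one with probability (20-k)/20, so the expected wait for the (k+1)-th is 20/(20-k).
E[T] = 20/20 + 20/19 + 20/18 + ... + 20/2 + 20/1 = 20·H_{20}.
H_{20} = 3.598, so E[T] = 71.955.

71.95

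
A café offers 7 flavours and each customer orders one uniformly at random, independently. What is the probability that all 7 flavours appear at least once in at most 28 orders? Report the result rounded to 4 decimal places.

Let A_i be the event that flavour i is missing after 28 orders. By inclusion–exclusion on the A_i,
P(all seen) = Σ_{j=0}^{7} (-1)^j C(7,j)((7-j)/7)^28
= 1.00000 - 0.09345 + 0.00170 - 0.00001 + 0.00000 - 0.00000 + 0.00000 - 0.00000
= 0.90824.

0.9082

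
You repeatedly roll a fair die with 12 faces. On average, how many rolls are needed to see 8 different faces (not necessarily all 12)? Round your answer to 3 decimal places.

With k distinct faces already seen, the next new one arrives after an expected 12/(12-k) rolls.
Sum over k = 0,...,7: E = 12/12 + 12/11 + 12/10 + ... + 12/6 + 12/5 = 12.2385.

12.239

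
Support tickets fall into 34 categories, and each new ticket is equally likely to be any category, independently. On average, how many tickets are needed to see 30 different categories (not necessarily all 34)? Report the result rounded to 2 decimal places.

Going from k to k+1 distinct takes a geometric number of tickets with mean 34/(34-k).
Sum over k = 0,...,29: E = 34/34 + 34/33 + 34/32 + ... + 34/6 + 34/5 = 69.186.

69.19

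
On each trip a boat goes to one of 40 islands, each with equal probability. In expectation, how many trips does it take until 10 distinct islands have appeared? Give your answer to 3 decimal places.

11.342

Going from k to k+1 distinct takes a geometric number of trips with mean 40/(40-k).
Sum over k = 0,...,9: E = 40/40 + 40/39 + 40/38 + ... + 40/32 + 40/31 = 11.3422.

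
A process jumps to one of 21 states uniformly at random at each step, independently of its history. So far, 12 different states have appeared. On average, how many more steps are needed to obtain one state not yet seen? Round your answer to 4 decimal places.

2.3333

The number of steps until the next new state is geometric with success probability 9/21, so its mean is 21/9.
E = 21/9 = 2.33333.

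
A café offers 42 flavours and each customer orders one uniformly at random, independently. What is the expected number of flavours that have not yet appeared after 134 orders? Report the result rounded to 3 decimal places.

1.663

For each flavour, P(unseen after 134) = (41/42)^134 = 0.0396.
By linearity of expectation, E[unseen] = 42·(41/42)^134 = 1.6630.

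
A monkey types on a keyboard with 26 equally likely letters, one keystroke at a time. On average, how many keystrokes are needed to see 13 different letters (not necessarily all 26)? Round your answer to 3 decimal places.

Going from k to k+1 distinct takes a geometric number of keystrokes with mean 26/(26-k).
Sum over k = 0,...,12: E = 26/26 + 26/25 + 26/24 + ... + 26/15 + 26/14 = 17.5314.

17.531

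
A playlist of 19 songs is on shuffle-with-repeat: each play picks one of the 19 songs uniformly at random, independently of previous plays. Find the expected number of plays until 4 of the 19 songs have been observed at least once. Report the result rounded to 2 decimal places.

With k distinct songs already seen, the next new one arrives after an expected 19/(19-k) plays.
Sum over k = 0,...,3: E = 19/19 + 19/18 + 19/17 + 19/16 = 4.361.

4.36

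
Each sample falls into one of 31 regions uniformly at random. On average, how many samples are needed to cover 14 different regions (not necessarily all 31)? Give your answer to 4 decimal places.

Going from k to k+1 distinct takes a geometric number of samples with mean 31/(31-k).
Sum over k = 0,...,13: E = 31/31 + 31/30 + 31/29 + ... + 31/19 + 31/18 = 18.21847.

18.2185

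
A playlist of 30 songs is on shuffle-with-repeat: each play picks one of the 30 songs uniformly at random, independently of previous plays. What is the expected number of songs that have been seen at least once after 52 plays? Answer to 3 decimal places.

24.854

For each song, P(seen in 52 plays) = 1 - (29/30)^52 = 0.8285.
By linearity of expectation, E[distinct seen] = 30·(1 - (29/30)^52) = 24.8535.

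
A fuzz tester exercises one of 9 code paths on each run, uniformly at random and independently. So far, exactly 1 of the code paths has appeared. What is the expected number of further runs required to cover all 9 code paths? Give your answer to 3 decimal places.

24.461

With k distinct code paths already seen, the next new one takes an expected 9/(9-k) runs.
Sum over k = 1,...,8: E = 9/8 + 9/7 + 9/6 + ... + 9/2 + 9/1 = 24.4607.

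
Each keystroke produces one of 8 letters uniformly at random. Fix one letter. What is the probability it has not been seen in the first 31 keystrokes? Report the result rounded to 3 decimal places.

Each keystroke misses the fixed letter with probability (8-1)/8 = 7/8, independently.
P(still missing after 31) = (7/8)^31 = 0.0159.

0.016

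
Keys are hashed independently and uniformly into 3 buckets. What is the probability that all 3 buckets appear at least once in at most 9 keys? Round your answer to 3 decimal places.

0.922

Let A_i be the event that bucket i is missing after 9 keys. By inclusion–exclusion on the A_i,
P(all seen) = Σ_{j=0}^{3} (-1)^j C(3,j)((3-j)/3)^9
= 1.0000 - 0.0780 + 0.0002 - 0.0000
= 0.9221.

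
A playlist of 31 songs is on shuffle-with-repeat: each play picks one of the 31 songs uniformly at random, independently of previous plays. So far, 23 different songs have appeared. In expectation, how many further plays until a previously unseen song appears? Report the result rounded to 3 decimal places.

3.875

Each play yields a new song with probability (31-23)/31 = 8/31, so the wait is geometric with mean 31/8.
E = 31/8 = 3.8750.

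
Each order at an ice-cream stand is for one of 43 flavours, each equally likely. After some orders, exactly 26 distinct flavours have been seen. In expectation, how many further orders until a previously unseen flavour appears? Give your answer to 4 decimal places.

2.5294

Each order yields a new flavour with probability (43-26)/43 = 17/43, so the wait is geometric with mean 43/17.
E = 43/17 = 2.52941.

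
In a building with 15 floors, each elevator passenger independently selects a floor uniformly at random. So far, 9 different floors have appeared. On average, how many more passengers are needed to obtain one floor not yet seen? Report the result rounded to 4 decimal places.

Each passenger yields a new floor with probability (15-9)/15 = 6/15, so the wait is geometric with mean 15/6.
E = 15/6 = 2.50000.

2.5000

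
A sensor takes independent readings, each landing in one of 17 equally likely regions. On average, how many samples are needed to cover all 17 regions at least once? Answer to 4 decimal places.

58.4724

The wait to go from k to k+1 distinct regions is geometric with mean 17/(17-k).
E[T] = 17/17 + 17/16 + 17/15 + ... + 17/2 + 17/1 = 17·H_{17}.
H_{17} = 3.43955, so E[T] = 58.47239.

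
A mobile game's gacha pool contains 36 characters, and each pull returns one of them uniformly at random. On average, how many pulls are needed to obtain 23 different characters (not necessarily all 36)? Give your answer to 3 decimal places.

35.799

With k distinct characters already seen, the next new one arrives after an expected 36/(36-k) pulls.
Sum over k = 0,...,22: E = 36/36 + 36/35 + 36/34 + ... + 36/15 + 36/14 = 35.7993.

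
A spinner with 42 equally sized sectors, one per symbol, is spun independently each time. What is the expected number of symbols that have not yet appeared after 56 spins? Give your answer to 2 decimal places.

For each symbol, P(unseen after 56) = (41/42)^56 = 0.259.
By linearity of expectation, E[unseen] = 42·(41/42)^56 = 10.894.

10.89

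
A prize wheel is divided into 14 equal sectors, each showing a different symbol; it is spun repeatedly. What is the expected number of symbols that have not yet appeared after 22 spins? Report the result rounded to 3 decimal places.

For each symbol, P(unseen after 22) = (13/14)^22 = 0.1959.
By linearity of expectation, E[unseen] = 14·(13/14)^22 = 2.7420.

2.742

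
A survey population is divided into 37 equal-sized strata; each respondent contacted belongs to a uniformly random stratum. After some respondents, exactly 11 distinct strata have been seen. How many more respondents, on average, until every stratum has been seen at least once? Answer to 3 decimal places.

142.614

From k distinct to k+1 distinct takes on average 37/(37-k) respondents.
Sum over k = 11,...,36: E = 37/26 + 37/25 + 37/24 + ... + 37/2 + 37/1 = 142.6135.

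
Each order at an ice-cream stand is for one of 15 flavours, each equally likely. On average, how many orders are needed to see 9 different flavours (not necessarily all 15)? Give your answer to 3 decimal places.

With k distinct flavours already seen, the next new one arrives after an expected 15/(15-k) orders.
Sum over k = 0,...,8: E = 15/15 + 15/14 + 15/13 + ... + 15/8 + 15/7 = 13.0234.

13.023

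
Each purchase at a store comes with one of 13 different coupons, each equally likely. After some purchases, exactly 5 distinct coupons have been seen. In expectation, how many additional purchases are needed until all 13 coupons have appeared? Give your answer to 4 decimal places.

35.3321

The wait to go from k to k+1 distinct coupons is geometric with mean 13/(13-k).
Sum over k = 5,...,12: E = 13/8 + 13/7 + 13/6 + ... + 13/2 + 13/1 = 35.33214.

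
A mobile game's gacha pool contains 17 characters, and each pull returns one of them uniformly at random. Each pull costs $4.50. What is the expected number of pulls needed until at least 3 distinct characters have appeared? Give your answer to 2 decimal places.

3.20

Going from k to k+1 distinct takes a geometric number of pulls with mean 17/(17-k).
Sum over k = 0,...,2: E = 17/17 + 17/16 + 17/15 = 3.196.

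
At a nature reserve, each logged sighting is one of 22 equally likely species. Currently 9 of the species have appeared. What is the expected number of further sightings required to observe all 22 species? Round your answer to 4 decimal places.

69.9629

From k distinct to k+1 distinct takes on average 22/(22-k) sightings.
Sum over k = 9,...,21: E = 22/13 + 22/12 + 22/11 + ... + 22/2 + 22/1 = 69.96294.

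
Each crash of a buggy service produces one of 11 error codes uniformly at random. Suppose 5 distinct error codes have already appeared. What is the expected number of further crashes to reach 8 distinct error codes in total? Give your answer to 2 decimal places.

From k distinct to k+1 distinct takes on average 11/(11-k) crashes.
Sum over k = 5,...,7: E = 11/6 + 11/5 + 11/4 = 6.783.

6.78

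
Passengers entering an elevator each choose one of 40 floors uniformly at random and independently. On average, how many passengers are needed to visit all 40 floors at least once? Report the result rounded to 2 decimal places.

Split into phases: going from k distinct to k+1 distinct takes on average 40/(40-k) passengers.
E[T] = 40/40 + 40/39 + 40/38 + ... + 40/2 + 40/1 = 40·H_{40}.
H_{40} = 4.279, so E[T] = 171.142.

171.14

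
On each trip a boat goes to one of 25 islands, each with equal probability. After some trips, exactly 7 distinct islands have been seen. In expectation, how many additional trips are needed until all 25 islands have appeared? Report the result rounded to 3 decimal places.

87.378

The wait to go from k to k+1 distinct islands is geometric with mean 25/(25-k).
Sum over k = 7,...,24: E = 25/18 + 25/17 + 25/16 + ... + 25/2 + 25/1 = 87.3777.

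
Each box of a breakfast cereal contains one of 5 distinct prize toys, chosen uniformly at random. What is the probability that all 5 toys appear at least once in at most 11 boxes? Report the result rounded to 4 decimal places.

By inclusion–exclusion over which toys are missing,
P(all seen) = Σ_{j=0}^{5} (-1)^j C(5,j)((5-j)/5)^11
= 1.00000 - 0.42950 + 0.03628 - 0.00042 + 0.00000 - 0.00000
= 0.60636.

0.6064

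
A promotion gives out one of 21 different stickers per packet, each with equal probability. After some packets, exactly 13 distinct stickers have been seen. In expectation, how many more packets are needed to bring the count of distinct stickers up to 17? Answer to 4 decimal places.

13.3250

With k distinct stickers already seen, the next new one takes an expected 21/(21-k) packets.
Sum over k = 13,...,16: E = 21/8 + 21/7 + 21/6 + 21/5 = 13.32500.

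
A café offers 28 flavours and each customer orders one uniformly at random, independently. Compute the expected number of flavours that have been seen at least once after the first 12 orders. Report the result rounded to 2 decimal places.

9.90

For each flavour, P(seen in 12 orders) = 1 - (27/28)^12 = 0.354.
By linearity of expectation, E[distinct seen] = 28·(1 - (27/28)^12) = 9.902.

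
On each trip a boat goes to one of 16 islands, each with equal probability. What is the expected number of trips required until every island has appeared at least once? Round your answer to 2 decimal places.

54.09

The wait to go from k to k+1 distinct islands is geometric with mean 16/(16-k).
E[T] = 16/16 + 16/15 + 16/14 + ... + 16/2 + 16/1 = 16·H_{16}.
H_{16} = 3.381, so E[T] = 54.092.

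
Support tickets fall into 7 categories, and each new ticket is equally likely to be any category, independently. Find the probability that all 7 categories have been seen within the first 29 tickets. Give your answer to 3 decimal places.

Let A_i be the event that category i is missing after 29 tickets. By inclusion–exclusion on the A_i,
P(all seen) = Σ_{j=0}^{7} (-1)^j C(7,j)((7-j)/7)^29
= 1.0000 - 0.0801 + 0.0012 - 0.0000 + 0.0000 - 0.0000 + 0.0000 - 0.0000
= 0.9211.

0.921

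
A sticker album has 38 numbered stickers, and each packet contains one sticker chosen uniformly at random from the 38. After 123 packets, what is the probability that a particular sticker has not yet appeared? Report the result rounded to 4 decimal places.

Each packet misses the fixed sticker with probability (38-1)/38 = 37/38, independently.
P(still missing after 123) = (37/38)^123 = 0.03762.

0.0376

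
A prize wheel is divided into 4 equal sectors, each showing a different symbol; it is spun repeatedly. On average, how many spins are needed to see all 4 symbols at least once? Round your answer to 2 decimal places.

8.33

After k distinct symbols have appeared, the next spin gives a new one with probability (4-k)/4, so the expected wait for the (k+1)-th is 4/(4-k).
E[T] = 4/4 + 4/3 + 4/2 + 4/1 = 4·H_{4}.
H_{4} = 2.083, so E[T] = 8.333.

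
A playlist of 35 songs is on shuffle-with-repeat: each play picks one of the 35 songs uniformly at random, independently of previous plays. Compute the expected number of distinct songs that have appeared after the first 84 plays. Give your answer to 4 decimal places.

31.9339

For each song, P(seen in 84 plays) = 1 - (34/35)^84 = 0.91240.
By linearity of expectation, E[distinct seen] = 35·(1 - (34/35)^84) = 31.93394.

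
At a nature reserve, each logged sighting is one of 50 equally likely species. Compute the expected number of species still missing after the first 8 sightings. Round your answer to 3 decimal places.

42.538

For each species, P(unseen after 8) = (49/50)^8 = 0.8508.
By linearity of expectation, E[unseen] = 50·(49/50)^8 = 42.5382.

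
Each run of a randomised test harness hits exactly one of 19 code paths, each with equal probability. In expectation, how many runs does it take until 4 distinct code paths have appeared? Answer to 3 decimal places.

4.361

With k distinct code paths already seen, the next new one arrives after an expected 19/(19-k) runs.
Sum over k = 0,...,3: E = 19/19 + 19/18 + 19/17 + 19/16 = 4.3607.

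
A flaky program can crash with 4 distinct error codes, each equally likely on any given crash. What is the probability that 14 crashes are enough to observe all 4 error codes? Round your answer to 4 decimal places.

By inclusion–exclusion over which error codes are missing,
P(all seen) = Σ_{j=0}^{4} (-1)^j C(4,j)((4-j)/4)^14
= 1.00000 - 0.07127 + 0.00037 - 0.00000 + 0.00000
= 0.92909.

0.9291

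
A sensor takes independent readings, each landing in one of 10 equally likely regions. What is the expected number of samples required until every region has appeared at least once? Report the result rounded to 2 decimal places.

29.29

Split into phases: going from k distinct to k+1 distinct takes on average 10/(10-k) samples.
E[T] = 10/10 + 10/9 + 10/8 + ... + 10/2 + 10/1 = 10·H_{10}.
H_{10} = 2.929, so E[T] = 29.290.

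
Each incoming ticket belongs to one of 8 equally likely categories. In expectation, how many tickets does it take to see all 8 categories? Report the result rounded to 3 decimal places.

21.743

After k distinct categories have appeared, the next ticket gives a new one with probability (8-k)/8, so the expected wait for the (k+1)-th is 8/(8-k).
E[T] = 8/8 + 8/7 + 8/6 + ... + 8/2 + 8/1 = 8·H_{8}.
H_{8} = 2.7179, so E[T] = 21.7429.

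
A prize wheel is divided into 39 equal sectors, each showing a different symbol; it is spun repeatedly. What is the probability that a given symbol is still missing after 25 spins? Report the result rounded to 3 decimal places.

0.522

Each spin misses the fixed symbol with probability (39-1)/39 = 38/39, independently.
P(still missing after 25) = (38/39)^25 = 0.5224.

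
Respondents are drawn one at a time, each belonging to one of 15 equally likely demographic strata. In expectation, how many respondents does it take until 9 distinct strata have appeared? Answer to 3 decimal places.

13.023

With k distinct strata already seen, the next new one arrives after an expected 15/(15-k) respondents.
Sum over k = 0,...,8: E = 15/15 + 15/14 + 15/13 + ... + 15/8 + 15/7 = 13.0234.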